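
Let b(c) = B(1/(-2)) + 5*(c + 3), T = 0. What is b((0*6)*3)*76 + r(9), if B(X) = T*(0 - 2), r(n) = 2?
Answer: 1142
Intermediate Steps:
B(X) = 0 (B(X) = 0*(0 - 2) = 0*(-2) = 0)
b(c) = 15 + 5*c (b(c) = 0 + 5*(c + 3) = 0 + 5*(3 + c) = 0 + (15 + 5*c) = 15 + 5*c)
b((0*6)*3)*76 + r(9) = (15 + 5*((0*6)*3))*76 + 2 = (15 + 5*(0*3))*76 + 2 = (15 + 5*0)*76 + 2 = (15 + 0)*76 + 2 = 15*76 + 2 = 1140 + 2 = 1142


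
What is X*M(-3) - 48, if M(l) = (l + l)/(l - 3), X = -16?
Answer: -64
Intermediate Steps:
M(l) = 2*l/(-3 + l) (M(l) = (2*l)/(-3 + l) = 2*l/(-3 + l))
X*M(-3) - 48 = -32*(-3)/(-3 - 3) - 48 = -32*(-3)/(-6) - 48 = -32*(-3)*(-1)/6 - 48 = -16*1 - 48 = -16 - 48 = -64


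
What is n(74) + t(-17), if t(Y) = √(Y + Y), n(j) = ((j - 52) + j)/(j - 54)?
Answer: 24/5 + I*√34 ≈ 4.8 + 5.831*I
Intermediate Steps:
n(j) = (-52 + 2*j)/(-54 + j) (n(j) = ((-52 + j) + j)/(-54 + j) = (-52 + 2*j)/(-54 + j))
t(Y) = √2*√Y (t(Y) = √(2*Y) = √2*√Y)
n(74) + t(-17) = 2*(-26 + 74)/(-54 + 74) + √2*√(-17) = 2*48/20 + √2*(I*√17) = 2*(1/20)*48 + I*√34 = 24/5 + I*√34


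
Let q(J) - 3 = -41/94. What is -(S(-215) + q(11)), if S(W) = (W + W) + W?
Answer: 60389/94 ≈ 642.44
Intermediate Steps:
S(W) = 3*W (S(W) = 2*W + W = 3*W)
q(J) = 241/94 (q(J) = 3 - 41/94 = 241/94)
-(S(-215) + q(11)) = -(3*(-215) + 241/94) = -(-645 + 241/94) = -1*(-60389/94) = 60389/94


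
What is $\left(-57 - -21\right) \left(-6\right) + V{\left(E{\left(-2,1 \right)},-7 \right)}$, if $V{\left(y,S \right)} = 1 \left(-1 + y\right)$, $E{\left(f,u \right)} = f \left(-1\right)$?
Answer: $217$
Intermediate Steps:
$E{\left(f,u \right)} = - f$
$V{\left(y,S \right)} = -1 + y$
$\left(-57 - -21\right) \left(-6\right) + V{\left(E{\left(-2,1 \right)},-7 \right)} = \left(-57 - -21\right) \left(-6\right) - -1 = \left(-57 + 21\right) \left(-6\right) + \left(-1 + 2\right) = \left(-36\right) \left(-6\right) + 1 = 216 + 1 = 217$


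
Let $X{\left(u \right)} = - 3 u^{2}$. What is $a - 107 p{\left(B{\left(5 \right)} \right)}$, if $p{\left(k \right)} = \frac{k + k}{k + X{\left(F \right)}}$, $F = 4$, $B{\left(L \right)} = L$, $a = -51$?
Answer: $- \frac{1123}{43} \approx -26.116$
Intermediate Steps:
$p{\left(k \right)} = \frac{2 k}{-48 + k}$ ($p{\left(k \right)} = \frac{k + k}{k - 3 \cdot 4^{2}} = \frac{2 k}{k - 48} = \frac{2 k}{-48 + k}$)
$a - 107 p{\left(B{\left(5 \right)} \right)} = -51 - 107 \cdot 2 \cdot 5 \frac{1}{-48 + 5} = -51 - 107 \cdot 2 \cdot 5 \frac{1}{-43} = -51 - 107 \cdot 2 \cdot 5 \left(- \frac{1}{43}\right) = -51 - - \frac{1070}{43} = -51 + \frac{1070}{43} = - \frac{1123}{43}$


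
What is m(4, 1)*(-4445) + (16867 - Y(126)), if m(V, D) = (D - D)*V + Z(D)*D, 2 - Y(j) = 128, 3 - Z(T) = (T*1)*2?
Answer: 12548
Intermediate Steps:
Z(T) = 3 - 2*T (Z(T) = 3 - T*1*2 = 3 - T*2 = 3 - 2*T)
Y(j) = -126 (Y(j) = 2 - 1*128 = 2 - 128 = -126)
m(V, D) = D*(3 - 2*D) (m(V, D) = (D - D)*V + (3 - 2*D)*D = 0*V + D*(3 - 2*D) = 0 + D*(3 - 2*D) = D*(3 - 2*D))
m(4, 1)*(-4445) + (16867 - Y(126)) = (1*(3 - 2*1))*(-4445) + (16867 - 1*(-126)) = (1*(3 - 2))*(-4445) + (16867 + 126) = (1*1)*(-4445) + 16993 = 1*(-4445) + 16993 = -4445 + 16993 = 12548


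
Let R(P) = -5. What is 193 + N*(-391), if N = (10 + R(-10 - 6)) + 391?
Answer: -154643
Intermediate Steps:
N = 396 (N = (10 - 5) + 391 = 5 + 391 = 396)
193 + N*(-391) = 193 + 396*(-391) = 193 - 154836 = -154643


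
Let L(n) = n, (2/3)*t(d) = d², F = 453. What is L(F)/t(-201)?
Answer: 302/40401 ≈ 0.0074751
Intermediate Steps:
t(d) = 3*d²/2
L(F)/t(-201) = 453/(((3/2)*(-201)²)) = 453/(((3/2)*40401)) = 453/(121203/2) = 453*(2/121203) = 302/40401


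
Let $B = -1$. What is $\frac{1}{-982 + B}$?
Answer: $- \frac{1}{983} \approx -0.0010173$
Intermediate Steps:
$\frac{1}{-982 + B} = \frac{1}{-982 - 1} = \frac{1}{-983} = - \frac{1}{983}$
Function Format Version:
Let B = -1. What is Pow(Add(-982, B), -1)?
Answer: Rational(-1, 983) ≈ -0.0010173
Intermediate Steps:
Pow(Add(-982, B), -1) = Pow(Add(-982, -1), -1) = Pow(-983, -1) = Rational(-1, 983)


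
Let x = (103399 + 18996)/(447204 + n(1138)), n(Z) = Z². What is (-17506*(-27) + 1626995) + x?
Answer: 3658123331331/1742248 ≈ 2.0997e+6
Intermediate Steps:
x = 122395/1742248 (x = (103399 + 18996)/(447204 + 1138²) = 122395/(447204 + 1295044) = 122395/1742248 ≈ 0.070251)
(-17506*(-27) + 1626995) + x = (-17506*(-27) + 1626995) + 122395/1742248 = (472662 + 1626995) + 122395/1742248 = 2099657 + 122395/1742248 = 3658123331331/1742248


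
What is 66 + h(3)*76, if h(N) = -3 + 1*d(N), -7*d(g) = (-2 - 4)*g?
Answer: 234/7 ≈ 33.429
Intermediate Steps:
d(g) = 6*g/7 (d(g) = -(-2 - 4)*g/7 = -(-6)*g/7 = 6*g/7)
h(N) = -3 + 6*N/7 (h(N) = -3 + 1*(6*N/7) = -3 + 6*N/7)
66 + h(3)*76 = 66 + (-3 + (6/7)*3)*76 = 66 + (-3 + 18/7)*76 = 66 - 3/7*76 = 66 - 228/7 = 234/7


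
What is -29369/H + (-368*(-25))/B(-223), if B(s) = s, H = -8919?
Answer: -75505513/1988937 ≈ -37.963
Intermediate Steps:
-29369/H + (-368*(-25))/B(-223) = -29369/(-8919) - 368*(-25)/(-223) = -29369*(-1/8919) + 9200*(-1/223) = 29369/8919 - 9200/223 = -75505513/1988937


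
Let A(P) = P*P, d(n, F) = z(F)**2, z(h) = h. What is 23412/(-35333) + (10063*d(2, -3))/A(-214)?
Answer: 2127827859/1618110068 ≈ 1.3150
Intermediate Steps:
d(n, F) = F**2
A(P) = P**2
23412/(-35333) + (10063*d(2, -3))/A(-214) = 23412/(-35333) + (10063*(-3)**2)/((-214)**2) = 23412*(-1/35333) + (10063*9)/45796 = -23412/35333 + 90567*(1/45796) = -23412/35333 + 90567/45796 = 2127827859/1618110068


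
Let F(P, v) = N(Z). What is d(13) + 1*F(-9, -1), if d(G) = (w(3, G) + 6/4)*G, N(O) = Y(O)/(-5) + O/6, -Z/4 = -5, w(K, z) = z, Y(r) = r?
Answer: 1127/6 ≈ 187.83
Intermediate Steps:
Z = 20 (Z = -4*(-5) = 20)
N(O) = -O/30 (N(O) = O/(-5) + O/6 = O*(-⅕) + O*(⅙) = -O/5 + O/6 = -O/30)
F(P, v) = -⅔ (F(P, v) = -1/30*20 = -⅔)
d(G) = G*(3/2 + G) (d(G) = (G + 6/4)*G = (G + 6*(¼))*G = (G + 3/2)*G = (3/2 + G)*G = G*(3/2 + G))
d(13) + 1*F(-9, -1) = (½)*13*(3 + 2*13) + 1*(-⅔) = (½)*13*(3 + 26) - ⅔ = (½)*13*29 - ⅔ = 377/2 - ⅔ = 1127/6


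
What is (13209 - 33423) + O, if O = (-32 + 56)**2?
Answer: -19638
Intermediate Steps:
O = 576 (O = 24**2 = 576)
(13209 - 33423) + O = (13209 - 33423) + 576 = -20214 + 576 = -19638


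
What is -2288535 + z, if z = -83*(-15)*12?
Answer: -2273595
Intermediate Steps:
z = 14940 (z = 1245*12 = 14940)
-2288535 + z = -2288535 + 14940 = -2273595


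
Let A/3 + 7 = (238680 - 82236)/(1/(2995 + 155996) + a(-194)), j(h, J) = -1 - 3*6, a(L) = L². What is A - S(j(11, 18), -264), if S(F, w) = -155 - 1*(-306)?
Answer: -954591503632/5983785277 ≈ -159.53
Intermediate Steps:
j(h, J) = -19 (j(h, J) = -1 - 18 = -19)
S(F, w) = 151 (S(F, w) = -155 + 306 = 151)
A = -51039926805/5983785277 (A = -21 + 3*((238680 - 82236)/(1/(2995 + 155996) + (-194)²)) = -21 + 3*(156444/(1/158991 + 37636)) = -21 + 3*(156444/(5983785277/158991)) = -21 + 3*(156444*(158991/5983785277)) = -21 + 3*(24873188004/5983785277) = -21 + 74619564012/5983785277 = -51039926805/5983785277 ≈ -8.5297)
A - S(j(11, 18), -264) = -51039926805/5983785277 - 1*151 = -51039926805/5983785277 - 151 = -954591503632/5983785277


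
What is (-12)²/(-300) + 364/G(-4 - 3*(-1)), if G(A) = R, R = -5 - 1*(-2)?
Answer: -9136/75 ≈ -121.81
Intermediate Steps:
R = -3 (R = -5 + 2 = -3)
G(A) = -3
(-12)²/(-300) + 364/G(-4 - 3*(-1)) = (-12)²/(-300) + 364/(-3) = 144*(-1/300) + 364*(-⅓) = -12/25 - 364/3 = -9136/75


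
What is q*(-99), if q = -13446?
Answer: 1331154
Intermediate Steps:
q*(-99) = -13446*(-99) = 1331154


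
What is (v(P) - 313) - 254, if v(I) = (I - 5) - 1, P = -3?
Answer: -576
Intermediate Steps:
v(I) = -6 + I (v(I) = (-5 + I) - 1 = -6 + I)
(v(P) - 313) - 254 = ((-6 - 3) - 313) - 254 = (-9 - 313) - 254 = -322 - 254 = -576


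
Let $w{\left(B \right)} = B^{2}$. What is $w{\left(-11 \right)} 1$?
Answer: $121$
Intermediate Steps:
$w{\left(-11 \right)} 1 = \left(-11\right)^{2} \cdot 1 = 121 \cdot 1 = 121$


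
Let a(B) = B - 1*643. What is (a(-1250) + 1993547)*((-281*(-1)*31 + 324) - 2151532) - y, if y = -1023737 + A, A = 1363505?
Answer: -4267113059806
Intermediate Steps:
a(B) = -643 + B (a(B) = B - 643 = -643 + B)
y = 339768 (y = -1023737 + 1363505 = 339768)
(a(-1250) + 1993547)*((-281*(-1)*31 + 324) - 2151532) - y = ((-643 - 1250) + 1993547)*((-281*(-1)*31 + 324) - 2151532) - 1*339768 = (-1893 + 1993547)*((281*31 + 324) - 2151532) - 339768 = 1991654*((8711 + 324) - 2151532) - 339768 = 1991654*(9035 - 2151532) - 339768 = 1991654*(-2142497) - 339768 = -4267112720038 - 339768 = -4267113059806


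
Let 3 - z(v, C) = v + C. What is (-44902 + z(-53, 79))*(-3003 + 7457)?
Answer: -200095950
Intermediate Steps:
z(v, C) = 3 - C - v (z(v, C) = 3 - (v + C) = 3 - (C + v) = 3 + (-C - v) = 3 - C - v)
(-44902 + z(-53, 79))*(-3003 + 7457) = (-44902 + (3 - 1*79 - 1*(-53)))*(-3003 + 7457) = (-44902 + (3 - 79 + 53))*4454 = (-44902 - 23)*4454 = -44925*4454 = -200095950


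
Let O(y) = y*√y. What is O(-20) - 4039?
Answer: -4039 - 40*I*√5 ≈ -4039.0 - 89.443*I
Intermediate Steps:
O(y) = y^(3/2)
O(-20) - 4039 = (-20)^(3/2) - 4039 = -40*I*√5 - 4039 = -4039 - 40*I*√5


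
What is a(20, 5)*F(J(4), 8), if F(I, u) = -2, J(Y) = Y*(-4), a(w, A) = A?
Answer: -10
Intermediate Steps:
J(Y) = -4*Y
a(20, 5)*F(J(4), 8) = 5*(-2) = -10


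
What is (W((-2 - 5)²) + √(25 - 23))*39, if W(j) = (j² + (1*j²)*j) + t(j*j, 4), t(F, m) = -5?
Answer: 4681755 + 39*√2 ≈ 4.6818e+6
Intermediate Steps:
W(j) = -5 + j² + j³ (W(j) = (j² + (1*j²)*j) - 5 = (j² + j²*j) - 5 = (j² + j³) - 5 = -5 + j² + j³)
(W((-2 - 5)²) + √(25 - 23))*39 = ((-5 + ((-2 - 5)²)² + ((-2 - 5)²)³) + √(25 - 23))*39 = ((-5 + ((-7)²)² + ((-7)²)³) + √2)*39 = ((-5 + 49² + 49³) + √2)*39 = ((-5 + 2401 + 117649) + √2)*39 = (120045 + √2)*39 = 4681755 + 39*√2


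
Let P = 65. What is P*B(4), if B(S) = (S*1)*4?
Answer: 1040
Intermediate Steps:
B(S) = 4*S (B(S) = S*4 = 4*S)
P*B(4) = 65*(4*4) = 65*16 = 1040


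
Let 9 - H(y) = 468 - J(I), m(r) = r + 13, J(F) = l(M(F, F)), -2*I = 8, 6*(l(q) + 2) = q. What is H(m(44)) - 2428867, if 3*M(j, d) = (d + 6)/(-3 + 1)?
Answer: -43727905/18 ≈ -2.4293e+6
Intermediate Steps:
M(j, d) = -1 - d/6 (M(j, d) = ((d + 6)/(-3 + 1))/3 = ((6 + d)/(-2))/3 = ((6 + d)*(-½))/3 = (-3 - d/2)/3 = -1 - d/6)
l(q) = -2 + q/6
I = -4 (I = -½*8 = -4)
J(F) = -13/6 - F/36 (J(F) = -2 + (-1 - F/6)/6 = -2 + (-⅙ - F/36) = -13/6 - F/36)
m(r) = 13 + r
H(y) = -8299/18 (H(y) = 9 - (468 - (-13/6 - 1/36*(-4))) = 9 - (468 - (-13/6 + ⅑)) = 9 - (468 - 1*(-37/18)) = 9 - (468 + 37/18) = 9 - 1*8461/18 = 9 - 8461/18 = -8299/18)
H(m(44)) - 2428867 = -8299/18 - 2428867 = -43727905/18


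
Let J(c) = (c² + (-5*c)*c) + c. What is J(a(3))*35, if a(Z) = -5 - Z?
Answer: -9240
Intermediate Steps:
J(c) = c - 4*c² (J(c) = (c² - 5*c²) + c = -4*c² + c = c - 4*c²)
J(a(3))*35 = ((-5 - 1*3)*(1 - 4*(-5 - 1*3)))*35 = ((-5 - 3)*(1 - 4*(-5 - 3)))*35 = -8*(1 - 4*(-8))*35 = -8*(1 + 32)*35 = -8*33*35 = -264*35 = -9240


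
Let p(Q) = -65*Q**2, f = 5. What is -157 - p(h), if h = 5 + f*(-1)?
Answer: -157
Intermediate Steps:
h = 0 (h = 5 + 5*(-1) = 5 - 5 = 0)
-157 - p(h) = -157 - (-65)*0**2 = -157 - (-65)*0 = -157 - 1*0 = -157 + 0 = -157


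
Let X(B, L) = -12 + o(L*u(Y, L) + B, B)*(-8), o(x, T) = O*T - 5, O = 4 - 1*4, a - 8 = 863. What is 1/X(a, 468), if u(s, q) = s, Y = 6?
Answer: 1/28 ≈ 0.035714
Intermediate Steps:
a = 871 (a = 8 + 863 = 871)
O = 0 (O = 4 - 4 = 0)
o(x, T) = -5 (o(x, T) = 0*T - 5 = 0 - 5 = -5)
X(B, L) = 28 (X(B, L) = -12 - 5*(-8) = -12 + 40 = 28)
1/X(a, 468) = 1/28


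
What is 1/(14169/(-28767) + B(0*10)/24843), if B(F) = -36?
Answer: -79406509/39226231 ≈ -2.0243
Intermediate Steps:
1/(14169/(-28767) + B(0*10)/24843) = 1/(14169/(-28767) - 36/24843) = 1/(14169*(-1/28767) - 36*1/24843) = 1/(-4723/9589 - 12/8281) = 1/(-39226231/79406509) = -79406509/39226231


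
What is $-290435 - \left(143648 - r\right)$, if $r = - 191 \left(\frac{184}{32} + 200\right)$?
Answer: $- \frac{1893525}{4} \approx -4.7338 \cdot 10^{5}$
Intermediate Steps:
$r = - \frac{157193}{4}$ ($r = - 191 \left(184 \cdot \frac{1}{32} + 200\right) = - 191 \left(\frac{23}{4} + 200\right) = \left(-191\right) \frac{823}{4} = - \frac{157193}{4} \approx -39298.0$)
$-290435 - \left(143648 - r\right) = -290435 - \left(143648 - - \frac{157193}{4}\right) = -290435 - \left(143648 + \frac{157193}{4}\right) = -290435 - \frac{731785}{4} = - \frac{1893525}{4}$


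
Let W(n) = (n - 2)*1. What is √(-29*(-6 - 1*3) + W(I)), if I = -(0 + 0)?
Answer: √259 ≈ 16.093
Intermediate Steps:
I = 0 (I = -1*0 = 0)
W(n) = -2 + n (W(n) = (-2 + n)*1 = -2 + n)
√(-29*(-6 - 1*3) + W(I)) = √(-29*(-6 - 1*3) + (-2 + 0)) = √(-29*(-6 - 3) - 2) = √(-29*(-9) - 2) = √(261 - 2) = √259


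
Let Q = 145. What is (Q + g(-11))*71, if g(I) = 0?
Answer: 10295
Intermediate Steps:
(Q + g(-11))*71 = (145 + 0)*71 = 145*71 = 10295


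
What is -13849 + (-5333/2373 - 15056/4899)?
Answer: -17895667542/1291703 ≈ -13854.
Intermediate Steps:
-13849 + (-5333/2373 - 15056/4899) = -13849 - 6872695/1291703 = -17895667542/1291703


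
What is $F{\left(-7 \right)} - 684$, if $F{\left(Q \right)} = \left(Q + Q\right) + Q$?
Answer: $-705$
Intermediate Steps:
$F{\left(Q \right)} = 3 Q$ ($F{\left(Q \right)} = 2 Q + Q = 3 Q$)
$F{\left(-7 \right)} - 684 = 3 \left(-7\right) - 684 = -21 - 684 = -705$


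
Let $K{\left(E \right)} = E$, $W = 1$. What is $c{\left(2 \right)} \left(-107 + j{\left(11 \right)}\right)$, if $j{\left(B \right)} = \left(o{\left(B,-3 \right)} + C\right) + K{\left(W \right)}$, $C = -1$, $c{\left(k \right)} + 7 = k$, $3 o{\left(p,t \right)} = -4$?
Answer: $\frac{1625}{3} \approx 541.67$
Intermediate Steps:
$o{\left(p,t \right)} = - \frac{4}{3}$ ($o{\left(p,t \right)} = \frac{1}{3} \left(-4\right) = - \frac{4}{3}$)
$c{\left(k \right)} = -7 + k$
$j{\left(B \right)} = - \frac{4}{3}$ ($j{\left(B \right)} = \left(- \frac{4}{3} - 1\right) + 1 = - \frac{7}{3} + 1 = - \frac{4}{3}$)
$c{\left(2 \right)} \left(-107 + j{\left(11 \right)}\right) = \left(-7 + 2\right) \left(-107 - \frac{4}{3}\right) = \left(-5\right) \left(- \frac{325}{3}\right) = \frac{1625}{3}$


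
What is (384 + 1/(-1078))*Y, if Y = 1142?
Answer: 236366021/539 ≈ 4.3853e+5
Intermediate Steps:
(384 + 1/(-1078))*Y = (384 + 1/(-1078))*1142 = (384 - 1/1078)*1142 = (413951/1078)*1142 = 236366021/539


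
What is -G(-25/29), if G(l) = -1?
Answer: 1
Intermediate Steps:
-G(-25/29) = -1*(-1) = 1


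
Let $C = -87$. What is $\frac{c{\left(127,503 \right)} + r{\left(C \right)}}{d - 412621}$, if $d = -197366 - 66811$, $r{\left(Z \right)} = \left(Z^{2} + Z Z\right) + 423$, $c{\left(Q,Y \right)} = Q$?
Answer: $- \frac{7844}{338399} \approx -0.02318$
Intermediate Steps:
$r{\left(Z \right)} = 423 + 2 Z^{2}$ ($r{\left(Z \right)} = \left(Z^{2} + Z^{2}\right) + 423 = 2 Z^{2} + 423 = 423 + 2 Z^{2}$)
$d = -264177$ ($d = -197366 - 66811 = -264177$)
$\frac{c{\left(127,503 \right)} + r{\left(C \right)}}{d - 412621} = \frac{127 + \left(423 + 2 \left(-87\right)^{2}\right)}{-264177 - 412621} = \frac{127 + \left(423 + 2 \cdot 7569\right)}{-676798} = \left(127 + \left(423 + 15138\right)\right) \left(- \frac{1}{676798}\right) = \left(127 + 15561\right) \left(- \frac{1}{676798}\right) = 15688 \left(- \frac{1}{676798}\right) = - \frac{7844}{338399}$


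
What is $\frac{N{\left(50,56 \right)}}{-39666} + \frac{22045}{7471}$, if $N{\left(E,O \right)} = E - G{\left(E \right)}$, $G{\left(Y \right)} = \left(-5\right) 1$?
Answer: $\frac{79456915}{26940426} \approx 2.9494$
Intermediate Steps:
$G{\left(Y \right)} = -5$
$N{\left(E,O \right)} = 5 + E$ ($N{\left(E,O \right)} = E - -5 = E + 5 = 5 + E$)
$\frac{N{\left(50,56 \right)}}{-39666} + \frac{22045}{7471} = \frac{5 + 50}{-39666} + \frac{22045}{7471} = 55 \left(- \frac{1}{39666}\right) + 22045 \cdot \frac{1}{7471} = - \frac{5}{3606} + \frac{22045}{7471} = \frac{79456915}{26940426}$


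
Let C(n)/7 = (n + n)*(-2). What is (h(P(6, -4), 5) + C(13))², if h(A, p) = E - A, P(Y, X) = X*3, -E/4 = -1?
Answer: 121104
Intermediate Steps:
E = 4 (E = -4*(-1) = 4)
P(Y, X) = 3*X
C(n) = -28*n (C(n) = 7*((n + n)*(-2)) = 7*((2*n)*(-2)) = 7*(-4*n) = -28*n)
h(A, p) = 4 - A
(h(P(6, -4), 5) + C(13))² = ((4 - 3*(-4)) - 28*13)² = ((4 - 1*(-12)) - 364)² = ((4 + 12) - 364)² = (16 - 364)² = (-348)² = 121104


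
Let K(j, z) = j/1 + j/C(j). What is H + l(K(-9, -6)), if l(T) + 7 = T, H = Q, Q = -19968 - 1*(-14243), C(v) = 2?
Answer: -11491/2 ≈ -5745.5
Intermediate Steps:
Q = -5725 (Q = -19968 + 14243 = -5725)
K(j, z) = 3*j/2 (K(j, z) = j/1 + j/2 = j*1 + j*(1/2) = j + j/2 = 3*j/2)
H = -5725
l(T) = -7 + T
H + l(K(-9, -6)) = -5725 + (-7 + (3/2)*(-9)) = -5725 + (-7 - 27/2) = -5725 - 41/2 = -11491/2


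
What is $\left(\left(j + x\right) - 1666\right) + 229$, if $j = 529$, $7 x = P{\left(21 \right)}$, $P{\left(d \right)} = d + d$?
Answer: $-902$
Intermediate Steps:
$P{\left(d \right)} = 2 d$
$x = 6$ ($x = \frac{2 \cdot 21}{7} = \frac{1}{7} \cdot 42 = 6$)
$\left(\left(j + x\right) - 1666\right) + 229 = \left(\left(529 + 6\right) - 1666\right) + 229 = \left(535 - 1666\right) + 229 = -1131 + 229 = -902$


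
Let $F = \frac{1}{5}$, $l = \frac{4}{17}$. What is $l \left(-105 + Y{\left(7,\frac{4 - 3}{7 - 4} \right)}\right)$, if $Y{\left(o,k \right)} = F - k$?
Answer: $- \frac{6308}{255} \approx -24.737$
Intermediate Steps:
$l = \frac{4}{17}$ ($l = 4 \cdot \frac{1}{17} = \frac{4}{17} \approx 0.23529$)
$F = \frac{1}{5} \approx 0.2$
$Y{\left(o,k \right)} = \frac{1}{5} - k$
$l \left(-105 + Y{\left(7,\frac{4 - 3}{7 - 4} \right)}\right) = \frac{4 \left(-105 + \left(\frac{1}{5} - \frac{4 - 3}{7 - 4}\right)\right)}{17} = \frac{4 \left(-105 + \left(\frac{1}{5} - 1 \cdot \frac{1}{3}\right)\right)}{17} = \frac{4 \left(-105 + \left(\frac{1}{5} - \frac{1}{3}\right)\right)}{17} = \frac{4 \left(-105 - \frac{2}{15}\right)}{17} = \frac{4}{17} \left(- \frac{1577}{15}\right) = - \frac{6308}{255}$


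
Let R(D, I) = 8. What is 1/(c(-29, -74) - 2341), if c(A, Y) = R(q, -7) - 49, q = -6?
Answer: -1/2382 ≈ -0.00041982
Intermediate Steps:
c(A, Y) = -41 (c(A, Y) = 8 - 49 = -41)
1/(c(-29, -74) - 2341) = 1/(-41 - 2341) = 1/(-2382) = -1/2382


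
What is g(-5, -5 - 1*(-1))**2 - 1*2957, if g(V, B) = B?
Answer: -2941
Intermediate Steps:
g(-5, -5 - 1*(-1))**2 - 1*2957 = (-5 - 1*(-1))**2 - 1*2957 = (-5 + 1)**2 - 2957 = (-4)**2 - 2957 = 16 - 2957 = -2941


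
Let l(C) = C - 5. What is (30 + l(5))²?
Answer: 900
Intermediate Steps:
l(C) = -5 + C
(30 + l(5))² = (30 + (-5 + 5))² = (30 + 0)² = 30² = 900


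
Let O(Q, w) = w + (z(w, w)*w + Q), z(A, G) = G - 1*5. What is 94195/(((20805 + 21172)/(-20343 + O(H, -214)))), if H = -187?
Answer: 2460561790/41977 ≈ 58617.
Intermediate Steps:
z(A, G) = -5 + G (z(A, G) = G - 5 = -5 + G)
O(Q, w) = Q + w + w*(-5 + w) (O(Q, w) = w + ((-5 + w)*w + Q) = w + (w*(-5 + w) + Q) = w + (Q + w*(-5 + w)) = Q + w + w*(-5 + w))
94195/(((20805 + 21172)/(-20343 + O(H, -214)))) = 94195/(((20805 + 21172)/(-20343 + (-187 - 214 - 214*(-5 - 214))))) = 94195/((41977/(-20343 + (-187 - 214 - 214*(-219))))) = 94195/((41977/(-20343 + (-187 - 214 + 46866)))) = 94195/((41977/(-20343 + 46465))) = 94195/((41977/26122)) = 94195/((41977*(1/26122))) = 94195/(41977/26122) = 94195*(26122/41977) = 2460561790/41977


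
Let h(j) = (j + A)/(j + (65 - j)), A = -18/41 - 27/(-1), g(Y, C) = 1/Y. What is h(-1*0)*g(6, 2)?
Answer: 363/5330 ≈ 0.068105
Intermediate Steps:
A = 1089/41 (A = -18*1/41 - 27*(-1) = -18/41 + 27 = 1089/41 ≈ 26.561)
h(j) = 1089/2665 + j/65 (h(j) = (j + 1089/41)/(j + (65 - j)) = (1089/41 + j)/65 = (1089/41 + j)*(1/65) = 1089/2665 + j/65)
h(-1*0)*g(6, 2) = (1089/2665 + (-1*0)/65)/6 = (1089/2665 + (1/65)*0)*(⅙) = (1089/2665 + 0)*(⅙) = (1089/2665)*(⅙) = 363/5330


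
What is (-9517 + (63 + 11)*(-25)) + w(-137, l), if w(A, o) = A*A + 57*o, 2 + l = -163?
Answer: -2003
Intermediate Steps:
l = -165 (l = -2 - 163 = -165)
w(A, o) = A² + 57*o
(-9517 + (63 + 11)*(-25)) + w(-137, l) = (-9517 + (63 + 11)*(-25)) + ((-137)² + 57*(-165)) = (-9517 + 74*(-25)) + (18769 - 9405) = (-9517 - 1850) + 9364 = -11367 + 9364 = -2003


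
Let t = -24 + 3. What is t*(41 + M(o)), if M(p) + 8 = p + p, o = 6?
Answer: -945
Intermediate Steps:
M(p) = -8 + 2*p (M(p) = -8 + (p + p) = -8 + 2*p)
t = -21
t*(41 + M(o)) = -21*(41 + (-8 + 2*6)) = -21*(41 + (-8 + 12)) = -21*(41 + 4) = -21*45 = -945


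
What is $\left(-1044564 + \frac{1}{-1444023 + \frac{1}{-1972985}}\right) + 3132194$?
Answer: $\frac{5947732437335852295}{2849035718656} \approx 2.0876 \cdot 10^{6}$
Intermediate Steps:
$\left(-1044564 + \frac{1}{-1444023 + \frac{1}{-1972985}}\right) + 3132194 = \left(-1044564 + \frac{1}{-1444023 - \frac{1}{1972985}}\right) + 3132194 = \left(-1044564 + \frac{1}{- \frac{2849035718656}{1972985}}\right) + 3132194 = \left(-1044564 - \frac{1972985}{2849035718656}\right) + 3132194 = - \frac{2976000146424158969}{2849035718656} + 3132194 = \frac{5947732437335852295}{2849035718656}$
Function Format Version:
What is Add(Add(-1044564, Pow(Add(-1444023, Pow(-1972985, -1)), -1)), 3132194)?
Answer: Rational(5947732437335852295, 2849035718656) ≈ 2.0876e+6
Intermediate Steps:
Add(Add(-1044564, Pow(Add(-1444023, Pow(-1972985, -1)), -1)), 3132194) = Add(Add(-1044564, Pow(Add(-1444023, Rational(-1, 1972985)), -1)), 3132194) = Add(Add(-1044564, Pow(Rational(-2849035718656, 1972985), -1)), 3132194) = Add(Add(-1044564, Rational(-1972985, 2849035718656)), 3132194) = Add(Rational(-2976000146424158969, 2849035718656), 3132194) = Rational(5947732437335852295, 2849035718656)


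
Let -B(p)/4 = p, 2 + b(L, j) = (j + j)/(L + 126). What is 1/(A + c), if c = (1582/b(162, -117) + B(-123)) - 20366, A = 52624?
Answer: 45/1448438 ≈ 3.1068e-5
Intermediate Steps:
b(L, j) = -2 + 2*j/(126 + L) (b(L, j) = -2 + (j + j)/(L + 126) = -2 + (2*j)/(126 + L) = -2 + 2*j/(126 + L))
B(p) = -4*p
c = -919642/45 (c = (1582/((2*(-126 - 117 - 1*162)/(126 + 162))) - 4*(-123)) - 20366 = (1582/((2*(-126 - 117 - 162)/288)) + 492) - 20366 = (1582/((2*(1/288)*(-405))) + 492) - 20366 = (1582/(-45/16) + 492) - 20366 = (1582*(-16/45) + 492) - 20366 = (-25312/45 + 492) - 20366 = -3172/45 - 20366 = -919642/45 ≈ -20437.)
1/(A + c) = 1/(52624 - 919642/45) = 1/(1448438/45) = 45/1448438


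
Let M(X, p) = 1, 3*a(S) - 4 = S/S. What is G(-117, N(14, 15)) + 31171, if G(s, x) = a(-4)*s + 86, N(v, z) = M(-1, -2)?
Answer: 31062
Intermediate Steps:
a(S) = 5/3 (a(S) = 4/3 + (S/S)/3 = 4/3 + (⅓)*1 = 4/3 + ⅓ = 5/3)
N(v, z) = 1
G(s, x) = 86 + 5*s/3 (G(s, x) = 5*s/3 + 86 = 86 + 5*s/3)
G(-117, N(14, 15)) + 31171 = (86 + (5/3)*(-117)) + 31171 = (86 - 195) + 31171 = -109 + 31171 = 31062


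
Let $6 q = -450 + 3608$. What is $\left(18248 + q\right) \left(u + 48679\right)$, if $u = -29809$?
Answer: $354271670$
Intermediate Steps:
$q = \frac{1579}{3}$ ($q = \frac{-450 + 3608}{6} = \frac{1}{6} \cdot 3158 = \frac{1579}{3} \approx 526.33$)
$\left(18248 + q\right) \left(u + 48679\right) = \left(18248 + \frac{1579}{3}\right) \left(-29809 + 48679\right) = \frac{56323}{3} \cdot 18870 = 354271670$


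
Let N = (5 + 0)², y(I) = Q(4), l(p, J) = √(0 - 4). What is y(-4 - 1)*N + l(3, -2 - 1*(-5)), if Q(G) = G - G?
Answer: 2*I ≈ 2.0*I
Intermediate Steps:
l(p, J) = 2*I (l(p, J) = √(-4) = 2*I)
Q(G) = 0
y(I) = 0
N = 25 (N = 5² = 25)
y(-4 - 1)*N + l(3, -2 - 1*(-5)) = 0*25 + 2*I = 0 + 2*I = 2*I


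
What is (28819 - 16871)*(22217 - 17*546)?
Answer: 154547380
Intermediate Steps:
(28819 - 16871)*(22217 - 17*546) = 11948*(22217 - 9282) = 11948*12935 = 154547380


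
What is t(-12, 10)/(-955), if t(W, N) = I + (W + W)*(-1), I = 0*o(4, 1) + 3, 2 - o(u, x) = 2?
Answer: -27/955 ≈ -0.028272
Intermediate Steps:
o(u, x) = 0 (o(u, x) = 2 - 1*2 = 2 - 2 = 0)
I = 3 (I = 0*0 + 3 = 0 + 3 = 3)
t(W, N) = 3 - 2*W (t(W, N) = 3 + (W + W)*(-1) = 3 + (2*W)*(-1) = 3 - 2*W)
t(-12, 10)/(-955) = (3 - 2*(-12))/(-955) = (3 + 24)*(-1/955) = 27*(-1/955) = -27/955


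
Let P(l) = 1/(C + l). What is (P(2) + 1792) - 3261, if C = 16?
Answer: -26441/18 ≈ -1468.9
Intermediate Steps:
P(l) = 1/(16 + l)
(P(2) + 1792) - 3261 = (1/(16 + 2) + 1792) - 3261 = (1/18 + 1792) - 3261 = 32257/18 - 3261 = -26441/18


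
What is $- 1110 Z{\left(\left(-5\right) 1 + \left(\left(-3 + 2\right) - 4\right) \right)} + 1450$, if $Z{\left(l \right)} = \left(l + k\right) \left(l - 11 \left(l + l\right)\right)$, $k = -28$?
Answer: $8859250$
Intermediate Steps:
$Z{\left(l \right)} = - 21 l \left(-28 + l\right)$ ($Z{\left(l \right)} = \left(l - 28\right) \left(l - 11 \left(l + l\right)\right) = \left(-28 + l\right) \left(l - 11 \cdot 2 l\right) = \left(-28 + l\right) \left(l - 22 l\right) = \left(-28 + l\right) \left(- 21 l\right) = - 21 l \left(-28 + l\right)$)
$- 1110 Z{\left(\left(-5\right) 1 + \left(\left(-3 + 2\right) - 4\right) \right)} + 1450 = - 1110 \cdot 21 \left(\left(-5\right) 1 + \left(\left(-3 + 2\right) - 4\right)\right) \left(28 - \left(\left(-5\right) 1 + \left(\left(-3 + 2\right) - 4\right)\right)\right) + 1450 = - 1110 \cdot 21 \left(-5 - 5\right) \left(28 - \left(-5 - 5\right)\right) + 1450 = - 1110 \cdot 21 \left(-10\right) \left(28 - -10\right) + 1450 = - 1110 \cdot 21 \left(-10\right) \left(28 + 10\right) + 1450 = - 1110 \cdot 21 \left(-10\right) 38 + 1450 = \left(-1110\right) \left(-7980\right) + 1450 = 8857800 + 1450 = 8859250$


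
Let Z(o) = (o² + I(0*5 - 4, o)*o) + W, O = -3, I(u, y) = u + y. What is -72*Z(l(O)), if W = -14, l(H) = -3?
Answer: -1152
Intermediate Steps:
Z(o) = -14 + o² + o*(-4 + o) (Z(o) = (o² + ((0*5 - 4) + o)*o) - 14 = (o² + ((0 - 4) + o)*o) - 14 = (o² + (-4 + o)*o) - 14 = (o² + o*(-4 + o)) - 14 = -14 + o² + o*(-4 + o))
-72*Z(l(O)) = -72*(-14 + (-3)² - 3*(-4 - 3)) = -72*(-14 + 9 - 3*(-7)) = -72*(-14 + 9 + 21) = -72*16 = -1152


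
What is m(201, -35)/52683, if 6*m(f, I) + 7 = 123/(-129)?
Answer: -19/755123 ≈ -2.5161e-5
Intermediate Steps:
m(f, I) = -57/43 (m(f, I) = -7/6 + (123/(-129))/6 = -7/6 + (123*(-1/129))/6 = -7/6 + (⅙)*(-41/43) = -7/6 - 41/258 = -57/43)
m(201, -35)/52683 = -57/43/52683 = -57/43*1/52683 = -19/755123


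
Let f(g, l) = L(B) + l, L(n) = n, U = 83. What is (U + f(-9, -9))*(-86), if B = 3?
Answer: -6622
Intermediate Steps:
f(g, l) = 3 + l
(U + f(-9, -9))*(-86) = (83 + (3 - 9))*(-86) = (83 - 6)*(-86) = 77*(-86) = -6622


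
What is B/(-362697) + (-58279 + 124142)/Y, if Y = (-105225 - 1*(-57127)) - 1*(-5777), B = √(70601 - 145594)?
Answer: -65863/42321 - I*√74993/362697 ≈ -1.5563 - 0.00075503*I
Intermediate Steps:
B = I*√74993 (B = √(-74993) = I*√74993 ≈ 273.85*I)
Y = -42321 (Y = (-105225 + 57127) + 5777 = -48098 + 5777 = -42321)
B/(-362697) + (-58279 + 124142)/Y = (I*√74993)/(-362697) + (-58279 + 124142)/(-42321) = (I*√74993)*(-1/362697) + 65863*(-1/42321) = -I*√74993/362697 - 65863/42321 = -65863/42321 - I*√74993/362697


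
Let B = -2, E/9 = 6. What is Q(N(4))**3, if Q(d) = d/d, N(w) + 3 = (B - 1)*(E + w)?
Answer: 1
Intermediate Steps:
E = 54 (E = 9*6 = 54)
N(w) = -165 - 3*w (N(w) = -3 + (-2 - 1)*(54 + w) = -3 - 3*(54 + w) = -3 + (-162 - 3*w) = -165 - 3*w)
Q(d) = 1
Q(N(4))**3 = 1**3 = 1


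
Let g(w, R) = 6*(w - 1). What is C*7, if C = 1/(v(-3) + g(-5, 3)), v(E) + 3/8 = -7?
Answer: -56/347 ≈ -0.16138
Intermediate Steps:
g(w, R) = -6 + 6*w (g(w, R) = 6*(-1 + w) = -6 + 6*w)
v(E) = -59/8 (v(E) = -3/8 - 7 = -59/8)
C = -8/347 (C = 1/(-59/8 + (-6 + 6*(-5))) = 1/(-59/8 + (-6 - 30)) = 1/(-59/8 - 36) = 1/(-347/8) = -8/347 ≈ -0.023055)
C*7 = -8/347*7 = -56/347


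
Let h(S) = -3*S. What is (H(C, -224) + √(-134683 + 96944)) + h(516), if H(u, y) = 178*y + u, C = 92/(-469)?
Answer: -19426072/469 + I*√37739 ≈ -41420.0 + 194.27*I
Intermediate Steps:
C = -92/469 (C = 92*(-1/469) = -92/469 ≈ -0.19616)
H(u, y) = u + 178*y
(H(C, -224) + √(-134683 + 96944)) + h(516) = ((-92/469 + 178*(-224)) + √(-134683 + 96944)) - 3*516 = ((-92/469 - 39872) + √(-37739)) - 1548 = (-18700060/469 + I*√37739) - 1548 = -19426072/469 + I*√37739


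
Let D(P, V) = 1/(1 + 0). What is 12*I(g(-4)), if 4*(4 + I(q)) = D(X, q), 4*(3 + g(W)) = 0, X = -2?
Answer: -45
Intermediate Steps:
g(W) = -3 (g(W) = -3 + (¼)*0 = -3 + 0 = -3)
D(P, V) = 1 (D(P, V) = 1/1 = 1)
I(q) = -15/4 (I(q) = -4 + (¼)*1 = -4 + ¼ = -15/4)
12*I(g(-4)) = 12*(-15/4) = -45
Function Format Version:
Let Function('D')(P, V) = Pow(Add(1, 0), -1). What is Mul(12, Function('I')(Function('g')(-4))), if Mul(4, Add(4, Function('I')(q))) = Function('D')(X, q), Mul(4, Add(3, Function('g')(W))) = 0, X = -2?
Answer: -45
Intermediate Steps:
Function('g')(W) = -3 (Function('g')(W) = Add(-3, Mul(Rational(1, 4), 0)) = Add(-3, 0) = -3)
Function('D')(P, V) = 1 (Function('D')(P, V) = Pow(1, -1) = 1)
Function('I')(q) = Rational(-15, 4) (Function('I')(q) = Add(-4, Mul(Rational(1, 4), 1)) = Add(-4, Rational(1, 4)) = Rational(-15, 4))
Mul(12, Function('I')(Function('g')(-4))) = Mul(12, Rational(-15, 4)) = -45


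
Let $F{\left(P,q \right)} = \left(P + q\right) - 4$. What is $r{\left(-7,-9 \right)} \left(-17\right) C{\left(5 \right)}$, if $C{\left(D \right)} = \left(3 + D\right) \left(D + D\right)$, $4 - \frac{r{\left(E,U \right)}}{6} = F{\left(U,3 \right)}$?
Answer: $-114240$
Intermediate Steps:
$F{\left(P,q \right)} = -4 + P + q$
$r{\left(E,U \right)} = 30 - 6 U$ ($r{\left(E,U \right)} = 24 - 6 \left(-4 + U + 3\right) = 24 - 6 \left(-1 + U\right) = 24 - \left(-6 + 6 U\right) = 30 - 6 U$)
$C{\left(D \right)} = 2 D \left(3 + D\right)$ ($C{\left(D \right)} = \left(3 + D\right) 2 D = 2 D \left(3 + D\right)$)
$r{\left(-7,-9 \right)} \left(-17\right) C{\left(5 \right)} = \left(30 - -54\right) \left(-17\right) 2 \cdot 5 \left(3 + 5\right) = \left(30 + 54\right) \left(-17\right) 2 \cdot 5 \cdot 8 = 84 \left(-17\right) 80 = \left(-1428\right) 80 = -114240$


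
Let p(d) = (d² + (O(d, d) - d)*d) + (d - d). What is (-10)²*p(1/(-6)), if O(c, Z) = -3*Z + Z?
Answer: -50/9 ≈ -5.5556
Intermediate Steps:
O(c, Z) = -2*Z
p(d) = -2*d² (p(d) = (d² + (-2*d - d)*d) + (d - d) = (d² + (-3*d)*d) + 0 = (d² - 3*d²) + 0 = -2*d² + 0 = -2*d²)
(-10)²*p(1/(-6)) = (-10)²*(-2*(1/(-6))²) = 100*(-2*(-⅙)²) = 100*(-2*1/36) = 100*(-1/18) = -50/9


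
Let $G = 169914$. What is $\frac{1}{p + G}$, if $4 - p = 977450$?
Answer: $- \frac{1}{807532} \approx -1.2383 \cdot 10^{-6}$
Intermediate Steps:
$p = -977446$ ($p = 4 - 977450 = -977446$)
$\frac{1}{p + G} = \frac{1}{-977446 + 169914} = \frac{1}{-807532} = - \frac{1}{807532}$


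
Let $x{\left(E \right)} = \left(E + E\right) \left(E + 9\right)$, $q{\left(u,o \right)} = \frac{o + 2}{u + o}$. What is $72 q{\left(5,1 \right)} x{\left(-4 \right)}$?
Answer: $-1440$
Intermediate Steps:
$q{\left(u,o \right)} = \frac{2 + o}{o + u}$
$x{\left(E \right)} = 2 E \left(9 + E\right)$
$72 q{\left(5,1 \right)} x{\left(-4 \right)} = 72 \frac{2 + 1}{1 + 5} \cdot 2 \left(-4\right) \left(9 - 4\right) = 72 \cdot \frac{1}{6} \cdot 3 \cdot 2 \left(-4\right) 5 = 72 \cdot \frac{1}{6} \cdot 3 \left(-40\right) = 72 \cdot \frac{1}{2} \left(-40\right) = 36 \left(-40\right) = -1440$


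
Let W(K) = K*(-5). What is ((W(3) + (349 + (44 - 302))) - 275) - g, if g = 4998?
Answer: -5197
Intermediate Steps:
W(K) = -5*K
((W(3) + (349 + (44 - 302))) - 275) - g = ((-5*3 + (349 + (44 - 302))) - 275) - 1*4998 = ((-15 + (349 - 258)) - 275) - 4998 = ((-15 + 91) - 275) - 4998 = (76 - 275) - 4998 = -199 - 4998 = -5197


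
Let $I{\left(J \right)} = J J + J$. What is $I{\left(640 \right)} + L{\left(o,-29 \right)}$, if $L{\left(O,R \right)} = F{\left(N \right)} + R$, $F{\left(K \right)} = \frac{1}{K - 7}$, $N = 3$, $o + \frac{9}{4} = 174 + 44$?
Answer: $\frac{1640843}{4} \approx 4.1021 \cdot 10^{5}$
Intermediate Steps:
$o = \frac{863}{4}$ ($o = - \frac{9}{4} + \left(174 + 44\right) = - \frac{9}{4} + 218 = \frac{863}{4} \approx 215.75$)
$F{\left(K \right)} = \frac{1}{-7 + K}$
$I{\left(J \right)} = J + J^{2}$ ($I{\left(J \right)} = J^{2} + J = J + J^{2}$)
$L{\left(O,R \right)} = - \frac{1}{4} + R$ ($L{\left(O,R \right)} = \frac{1}{-7 + 3} + R = \frac{1}{-4} + R = - \frac{1}{4} + R$)
$I{\left(640 \right)} + L{\left(o,-29 \right)} = 640 \left(1 + 640\right) - \frac{117}{4} = 640 \cdot 641 - \frac{117}{4} = 410240 - \frac{117}{4} = \frac{1640843}{4}$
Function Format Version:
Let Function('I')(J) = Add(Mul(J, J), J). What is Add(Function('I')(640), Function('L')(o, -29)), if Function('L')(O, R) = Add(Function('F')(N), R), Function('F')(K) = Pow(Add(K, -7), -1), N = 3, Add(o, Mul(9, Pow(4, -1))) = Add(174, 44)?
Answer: Rational(1640843, 4) ≈ 4.1021e+5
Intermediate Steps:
o = Rational(863, 4) (o = Add(Rational(-9, 4), Add(174, 44)) = Add(Rational(-9, 4), 218) = Rational(863, 4) ≈ 215.75)
Function('F')(K) = Pow(Add(-7, K), -1)
Function('I')(J) = Add(J, Pow(J, 2)) (Function('I')(J) = Add(Pow(J, 2), J) = Add(J, Pow(J, 2)))
Function('L')(O, R) = Add(Rational(-1, 4), R) (Function('L')(O, R) = Add(Pow(Add(-7, 3), -1), R) = Add(Pow(-4, -1), R) = Add(Rational(-1, 4), R))
Add(Function('I')(640), Function('L')(o, -29)) = Add(Mul(640, Add(1, 640)), Add(Rational(-1, 4), -29)) = Add(Mul(640, 641), Rational(-117, 4)) = Add(410240, Rational(-117, 4)) = Rational(1640843, 4)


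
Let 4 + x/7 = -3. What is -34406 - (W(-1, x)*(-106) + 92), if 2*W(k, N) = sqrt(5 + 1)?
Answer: -34498 + 53*sqrt(6) ≈ -34368.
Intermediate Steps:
x = -49 (x = -28 + 7*(-3) = -28 - 21 = -49)
W(k, N) = sqrt(6)/2 (W(k, N) = sqrt(5 + 1)/2 = sqrt(6)/2)
-34406 - (W(-1, x)*(-106) + 92) = -34406 - ((sqrt(6)/2)*(-106) + 92) = -34406 - (-53*sqrt(6) + 92) = -34406 - (92 - 53*sqrt(6)) = -34406 + (-92 + 53*sqrt(6)) = -34498 + 53*sqrt(6)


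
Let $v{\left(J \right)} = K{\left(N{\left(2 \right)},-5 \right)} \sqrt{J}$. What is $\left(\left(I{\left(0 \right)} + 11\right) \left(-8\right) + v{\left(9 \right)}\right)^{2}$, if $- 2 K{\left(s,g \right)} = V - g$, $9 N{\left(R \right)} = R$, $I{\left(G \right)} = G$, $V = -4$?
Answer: $\frac{32041}{4} \approx 8010.3$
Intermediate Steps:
$N{\left(R \right)} = \frac{R}{9}$
$K{\left(s,g \right)} = 2 + \frac{g}{2}$ ($K{\left(s,g \right)} = - \frac{-4 - g}{2} = 2 + \frac{g}{2}$)
$v{\left(J \right)} = - \frac{\sqrt{J}}{2}$ ($v{\left(J \right)} = \left(2 + \frac{1}{2} \left(-5\right)\right) \sqrt{J} = \left(2 - \frac{5}{2}\right) \sqrt{J} = - \frac{\sqrt{J}}{2}$)
$\left(\left(I{\left(0 \right)} + 11\right) \left(-8\right) + v{\left(9 \right)}\right)^{2} = \left(\left(0 + 11\right) \left(-8\right) - \frac{\sqrt{9}}{2}\right)^{2} = \left(11 \left(-8\right) - \frac{3}{2}\right)^{2} = \left(-88 - \frac{3}{2}\right)^{2} = \left(- \frac{179}{2}\right)^{2} = \frac{32041}{4}$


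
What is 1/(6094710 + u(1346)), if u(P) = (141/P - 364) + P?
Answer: 1346/8204801573 ≈ 1.6405e-7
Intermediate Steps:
u(P) = -364 + P + 141/P (u(P) = (-364 + 141/P) + P = -364 + P + 141/P)
1/(6094710 + u(1346)) = 1/(6094710 + (-364 + 1346 + 141/1346)) = 1/(6094710 + 1321913/1346) = 1/(8204801573/1346) = 1346/8204801573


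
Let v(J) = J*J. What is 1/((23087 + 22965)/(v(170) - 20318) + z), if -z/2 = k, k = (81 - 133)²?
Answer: -4291/23182702 ≈ -0.00018509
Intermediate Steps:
k = 2704 (k = (-52)² = 2704)
z = -5408 (z = -2*2704 = -5408)
v(J) = J²
1/((23087 + 22965)/(v(170) - 20318) + z) = 1/((23087 + 22965)/(170² - 20318) - 5408) = 1/(46052/(28900 - 20318) - 5408) = 1/(46052/8582 - 5408) = 1/(46052*(1/8582) - 5408) = 1/(23026/4291 - 5408) = 1/(-23182702/4291) = -4291/23182702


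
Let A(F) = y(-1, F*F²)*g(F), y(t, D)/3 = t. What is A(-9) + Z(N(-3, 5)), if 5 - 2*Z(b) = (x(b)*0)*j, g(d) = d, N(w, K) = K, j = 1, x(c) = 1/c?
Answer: 59/2 ≈ 29.500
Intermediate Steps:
y(t, D) = 3*t
Z(b) = 5/2 (Z(b) = 5/2 - 0/b/2 = 5/2 - 0 = 5/2 - ½*0 = 5/2 + 0 = 5/2)
A(F) = -3*F (A(F) = (3*(-1))*F = -3*F)
A(-9) + Z(N(-3, 5)) = -3*(-9) + 5/2 = 27 + 5/2 = 59/2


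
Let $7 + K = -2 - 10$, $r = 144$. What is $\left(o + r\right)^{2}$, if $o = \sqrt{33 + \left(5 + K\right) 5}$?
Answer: $\left(144 + i \sqrt{37}\right)^{2} \approx 20699.0 + 1751.8 i$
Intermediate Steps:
$K = -19$ ($K = -7 - 12 = -19$)
$o = i \sqrt{37}$ ($o = \sqrt{33 + \left(5 - 19\right) 5} = \sqrt{33 - 70} = \sqrt{-37} = i \sqrt{37} \approx 6.0828 i$)
$\left(o + r\right)^{2} = \left(i \sqrt{37} + 144\right)^{2} = \left(144 + i \sqrt{37}\right)^{2}$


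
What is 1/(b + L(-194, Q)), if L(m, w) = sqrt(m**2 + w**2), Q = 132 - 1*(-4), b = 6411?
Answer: 6411/41044789 - 2*sqrt(14033)/41044789 ≈ 0.00015042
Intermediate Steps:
Q = 136 (Q = 132 + 4 = 136)
1/(b + L(-194, Q)) = 1/(6411 + sqrt((-194)**2 + 136**2)) = 1/(6411 + sqrt(37636 + 18496)) = 1/(6411 + sqrt(56132)) = 1/(6411 + 2*sqrt(14033))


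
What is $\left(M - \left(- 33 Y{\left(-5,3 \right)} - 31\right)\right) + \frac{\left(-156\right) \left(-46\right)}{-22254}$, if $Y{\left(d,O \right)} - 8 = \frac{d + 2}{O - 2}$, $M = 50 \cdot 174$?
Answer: $\frac{32994068}{3709} \approx 8895.7$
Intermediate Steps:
$M = 8700$
$Y{\left(d,O \right)} = 8 + \frac{2 + d}{-2 + O}$ ($Y{\left(d,O \right)} = 8 + \frac{d + 2}{O - 2} = 8 + \frac{2 + d}{-2 + O}$)
$\left(M - \left(- 33 Y{\left(-5,3 \right)} - 31\right)\right) + \frac{\left(-156\right) \left(-46\right)}{-22254} = \left(8700 - \left(- 33 \frac{-14 - 5 + 8 \cdot 3}{-2 + 3} - 31\right)\right) + \frac{\left(-156\right) \left(-46\right)}{-22254} = \left(8700 - \left(- 33 \frac{-14 - 5 + 24}{1} - 31\right)\right) + 7176 \left(- \frac{1}{22254}\right) = \left(8700 - \left(- 33 \cdot 1 \cdot 5 - 31\right)\right) - \frac{1196}{3709} = \left(8700 - \left(\left(-33\right) 5 - 31\right)\right) - \frac{1196}{3709} = \left(8700 - \left(-165 - 31\right)\right) - \frac{1196}{3709} = \left(8700 - -196\right) - \frac{1196}{3709} = \left(8700 + 196\right) - \frac{1196}{3709} = 8896 - \frac{1196}{3709} = \frac{32994068}{3709}$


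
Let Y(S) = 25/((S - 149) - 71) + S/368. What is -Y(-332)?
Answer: 523/552 ≈ 0.94746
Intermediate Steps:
Y(S) = 25/(-220 + S) + S/368 (Y(S) = 25/((-149 + S) - 71) + S*(1/368) = 25/(-220 + S) + S/368)
-Y(-332) = -(9200 + (-332)**2 - 220*(-332))/(368*(-220 - 332)) = -(9200 + 110224 + 73040)/(368*(-552)) = -(-1)*192464/(368*552) = -1*(-523/552) = 523/552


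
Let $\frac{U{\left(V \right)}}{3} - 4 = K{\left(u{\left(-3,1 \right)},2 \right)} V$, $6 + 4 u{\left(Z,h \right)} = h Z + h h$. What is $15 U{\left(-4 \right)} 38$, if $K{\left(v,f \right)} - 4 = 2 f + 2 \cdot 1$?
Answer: $-61560$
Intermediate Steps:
$u{\left(Z,h \right)} = - \frac{3}{2} + \frac{h^{2}}{4} + \frac{Z h}{4}$ ($u{\left(Z,h \right)} = - \frac{3}{2} + \frac{h Z + h h}{4} = - \frac{3}{2} + \frac{Z h + h^{2}}{4} = - \frac{3}{2} + \frac{h^{2} + Z h}{4} = - \frac{3}{2} + \left(\frac{h^{2}}{4} + \frac{Z h}{4}\right) = - \frac{3}{2} + \frac{h^{2}}{4} + \frac{Z h}{4}$)
$K{\left(v,f \right)} = 6 + 2 f$ ($K{\left(v,f \right)} = 4 + \left(2 f + 2 \cdot 1\right) = 4 + \left(2 f + 2\right) = 4 + \left(2 + 2 f\right) = 6 + 2 f$)
$U{\left(V \right)} = 12 + 30 V$ ($U{\left(V \right)} = 12 + 3 \left(6 + 2 \cdot 2\right) V = 12 + 3 \left(6 + 4\right) V = 12 + 3 \cdot 10 V = 12 + 30 V$)
$15 U{\left(-4 \right)} 38 = 15 \left(12 + 30 \left(-4\right)\right) 38 = 15 \left(12 - 120\right) 38 = 15 \left(-108\right) 38 = \left(-1620\right) 38 = -61560$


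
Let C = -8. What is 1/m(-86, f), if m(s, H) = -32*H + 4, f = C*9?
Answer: 1/2308 ≈ 0.00043328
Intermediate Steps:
f = -72 (f = -8*9 = -72)
m(s, H) = 4 - 32*H
1/m(-86, f) = 1/(4 - 32*(-72)) = 1/(4 + 2304) = 1/2308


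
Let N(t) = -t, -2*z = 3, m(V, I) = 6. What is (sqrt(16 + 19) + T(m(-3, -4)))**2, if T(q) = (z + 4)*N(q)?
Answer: (15 - sqrt(35))**2 ≈ 82.518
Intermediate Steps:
z = -3/2 (z = -1/2*3 = -3/2 ≈ -1.5000)
T(q) = -5*q/2 (T(q) = (-3/2 + 4)*(-q) = 5*(-q)/2 = -5*q/2)
(sqrt(16 + 19) + T(m(-3, -4)))**2 = (sqrt(16 + 19) - 5/2*6)**2 = (sqrt(35) - 15)**2 = (-15 + sqrt(35))**2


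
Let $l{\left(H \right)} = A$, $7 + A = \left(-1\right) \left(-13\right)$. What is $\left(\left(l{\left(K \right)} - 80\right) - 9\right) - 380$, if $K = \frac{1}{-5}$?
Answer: $-463$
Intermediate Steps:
$K = - \frac{1}{5} \approx -0.2$
$A = 6$ ($A = -7 - -13 = -7 + 13 = 6$)
$l{\left(H \right)} = 6$
$\left(\left(l{\left(K \right)} - 80\right) - 9\right) - 380 = \left(\left(6 - 80\right) - 9\right) - 380 = \left(-74 - 9\right) - 380 = -83 - 380 = -463$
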